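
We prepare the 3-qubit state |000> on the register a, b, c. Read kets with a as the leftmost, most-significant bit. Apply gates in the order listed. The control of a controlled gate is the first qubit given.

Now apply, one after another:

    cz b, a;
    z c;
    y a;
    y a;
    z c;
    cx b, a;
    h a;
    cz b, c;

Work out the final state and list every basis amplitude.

The final amplitudes are sqrt(2)/2 on |000>, sqrt(2)/2 on |100>, and 0 on every other basis state. Key observation: steps 2-5 multiply out to the identity, so the circuit reduces to the remaining gates.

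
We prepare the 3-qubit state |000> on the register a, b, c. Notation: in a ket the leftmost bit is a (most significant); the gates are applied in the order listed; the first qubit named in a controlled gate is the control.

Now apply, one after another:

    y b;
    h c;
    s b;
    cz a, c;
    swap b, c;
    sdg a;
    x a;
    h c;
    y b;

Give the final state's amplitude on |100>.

The amplitude on |100> is I/2.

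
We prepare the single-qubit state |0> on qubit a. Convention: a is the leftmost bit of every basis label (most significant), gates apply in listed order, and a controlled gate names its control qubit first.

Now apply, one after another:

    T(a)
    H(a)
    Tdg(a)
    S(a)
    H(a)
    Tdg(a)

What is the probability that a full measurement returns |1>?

Outcome |1> occurs with probability 1/2 - sqrt(2)/4.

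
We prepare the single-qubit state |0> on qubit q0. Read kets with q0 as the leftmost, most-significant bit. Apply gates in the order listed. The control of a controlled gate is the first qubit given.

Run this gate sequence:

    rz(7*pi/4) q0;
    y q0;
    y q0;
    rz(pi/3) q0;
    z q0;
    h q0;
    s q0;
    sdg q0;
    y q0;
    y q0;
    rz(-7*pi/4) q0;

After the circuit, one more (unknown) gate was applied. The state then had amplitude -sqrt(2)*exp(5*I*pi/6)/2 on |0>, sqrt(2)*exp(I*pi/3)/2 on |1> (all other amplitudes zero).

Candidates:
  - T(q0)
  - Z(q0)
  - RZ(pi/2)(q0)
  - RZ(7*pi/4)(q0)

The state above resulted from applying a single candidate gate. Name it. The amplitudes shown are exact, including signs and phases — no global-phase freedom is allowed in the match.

The unique candidate consistent with the amplitudes is T(q0).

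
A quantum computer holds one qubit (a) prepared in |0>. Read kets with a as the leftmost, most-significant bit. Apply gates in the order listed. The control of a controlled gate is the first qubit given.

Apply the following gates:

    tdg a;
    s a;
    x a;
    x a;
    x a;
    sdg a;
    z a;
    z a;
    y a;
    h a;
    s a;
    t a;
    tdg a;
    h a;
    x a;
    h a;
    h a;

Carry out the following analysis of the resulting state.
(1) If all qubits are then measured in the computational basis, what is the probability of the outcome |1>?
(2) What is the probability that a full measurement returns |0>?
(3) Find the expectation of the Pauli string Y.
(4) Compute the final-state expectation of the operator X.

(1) The probability of measuring |1> is 1/2.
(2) Outcome |0> occurs with probability 1/2.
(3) The expectation value of Y is 1.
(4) The expectation value of X is 0.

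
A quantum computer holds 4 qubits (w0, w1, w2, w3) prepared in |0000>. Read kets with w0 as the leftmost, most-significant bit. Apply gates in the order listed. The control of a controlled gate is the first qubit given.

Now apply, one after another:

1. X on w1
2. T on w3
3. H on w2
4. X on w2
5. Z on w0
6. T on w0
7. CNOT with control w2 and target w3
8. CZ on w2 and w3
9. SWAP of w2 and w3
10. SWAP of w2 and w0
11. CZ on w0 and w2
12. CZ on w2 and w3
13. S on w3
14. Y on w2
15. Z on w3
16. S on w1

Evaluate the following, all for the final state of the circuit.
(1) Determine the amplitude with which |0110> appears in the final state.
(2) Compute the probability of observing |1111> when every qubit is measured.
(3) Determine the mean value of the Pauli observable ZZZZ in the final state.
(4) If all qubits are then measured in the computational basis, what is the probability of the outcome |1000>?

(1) The amplitude on |0110> is -sqrt(2)/2.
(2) Outcome |1111> occurs with probability 1/2.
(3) The observable ZZZZ averages to 1.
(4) The probability of measuring |1000> is 0.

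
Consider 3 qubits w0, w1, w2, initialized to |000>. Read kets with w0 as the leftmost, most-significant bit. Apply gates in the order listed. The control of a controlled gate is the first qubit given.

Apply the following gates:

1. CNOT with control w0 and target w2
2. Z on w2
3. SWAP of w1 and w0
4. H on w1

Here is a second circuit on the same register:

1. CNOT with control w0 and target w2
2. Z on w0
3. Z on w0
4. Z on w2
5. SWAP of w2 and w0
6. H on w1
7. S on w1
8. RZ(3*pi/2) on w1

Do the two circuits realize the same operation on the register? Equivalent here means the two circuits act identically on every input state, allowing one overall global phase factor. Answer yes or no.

No, they are not equivalent — no single phase factor reconciles the two unitaries.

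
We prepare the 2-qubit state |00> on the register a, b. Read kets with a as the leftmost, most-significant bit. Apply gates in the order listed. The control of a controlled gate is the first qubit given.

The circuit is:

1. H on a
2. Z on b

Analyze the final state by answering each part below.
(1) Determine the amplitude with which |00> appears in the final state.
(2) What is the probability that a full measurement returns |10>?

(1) |00> carries amplitude sqrt(2)/2 in the final state.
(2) A full measurement returns |10> with probability 1/2.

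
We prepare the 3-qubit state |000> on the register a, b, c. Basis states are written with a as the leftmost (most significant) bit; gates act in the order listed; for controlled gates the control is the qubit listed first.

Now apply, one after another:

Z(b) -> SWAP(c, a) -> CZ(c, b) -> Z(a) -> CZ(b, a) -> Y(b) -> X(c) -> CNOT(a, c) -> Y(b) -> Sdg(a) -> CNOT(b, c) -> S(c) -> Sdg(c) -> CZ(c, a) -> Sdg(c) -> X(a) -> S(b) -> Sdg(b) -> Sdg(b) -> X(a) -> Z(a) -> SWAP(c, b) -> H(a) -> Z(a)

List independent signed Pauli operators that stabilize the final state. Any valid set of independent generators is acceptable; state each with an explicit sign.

The final state is stabilized by the group generated by -XII, -IZI, +IIZ; other independent generating sets are equally valid.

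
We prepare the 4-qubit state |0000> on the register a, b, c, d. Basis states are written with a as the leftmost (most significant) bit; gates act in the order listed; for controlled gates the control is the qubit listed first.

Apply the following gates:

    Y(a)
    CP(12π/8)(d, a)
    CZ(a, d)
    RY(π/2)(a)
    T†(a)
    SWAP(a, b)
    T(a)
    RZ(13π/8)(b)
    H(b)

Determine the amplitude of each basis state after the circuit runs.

After the circuit, the state carries amplitude (exp(7*I*pi/8) + I)*exp(3*I*pi/16)/2 on |0000>, (-exp(7*I*pi/8) + I)*exp(3*I*pi/16)/2 on |0100>, and 0 on every other basis state.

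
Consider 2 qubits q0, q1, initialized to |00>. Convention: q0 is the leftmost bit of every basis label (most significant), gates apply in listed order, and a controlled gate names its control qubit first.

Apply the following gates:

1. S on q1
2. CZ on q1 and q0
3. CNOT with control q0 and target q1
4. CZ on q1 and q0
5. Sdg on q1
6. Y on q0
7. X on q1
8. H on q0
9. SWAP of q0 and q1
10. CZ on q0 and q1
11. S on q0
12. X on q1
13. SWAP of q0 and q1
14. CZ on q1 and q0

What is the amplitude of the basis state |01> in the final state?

|01> carries amplitude -sqrt(2)/2 in the final state.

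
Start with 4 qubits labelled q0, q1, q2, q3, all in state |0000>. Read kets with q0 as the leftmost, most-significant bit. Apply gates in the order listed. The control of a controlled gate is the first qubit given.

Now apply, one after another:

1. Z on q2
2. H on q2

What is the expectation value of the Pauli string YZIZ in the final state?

The observable YZIZ averages to 0.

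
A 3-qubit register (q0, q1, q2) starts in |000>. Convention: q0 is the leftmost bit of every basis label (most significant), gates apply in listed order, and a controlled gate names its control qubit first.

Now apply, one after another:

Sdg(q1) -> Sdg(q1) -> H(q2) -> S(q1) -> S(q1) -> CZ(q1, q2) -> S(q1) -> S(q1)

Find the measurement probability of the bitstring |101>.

Outcome |101> occurs with probability 0.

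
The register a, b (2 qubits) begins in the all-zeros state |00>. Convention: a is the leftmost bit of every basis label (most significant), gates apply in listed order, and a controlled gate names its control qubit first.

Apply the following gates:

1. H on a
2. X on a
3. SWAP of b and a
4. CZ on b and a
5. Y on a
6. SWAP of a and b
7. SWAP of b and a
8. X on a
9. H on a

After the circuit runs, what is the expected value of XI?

The observable XI averages to 1.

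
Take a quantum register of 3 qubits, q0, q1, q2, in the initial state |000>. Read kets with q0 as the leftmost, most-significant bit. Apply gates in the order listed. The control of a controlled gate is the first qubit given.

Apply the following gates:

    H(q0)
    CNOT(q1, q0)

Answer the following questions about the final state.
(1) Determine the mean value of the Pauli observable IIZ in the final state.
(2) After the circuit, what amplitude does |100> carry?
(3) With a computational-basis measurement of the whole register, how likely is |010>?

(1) In the final state, IIZ has expectation 1.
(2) The amplitude on |100> is sqrt(2)/2.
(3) Outcome |010> occurs with probability 0.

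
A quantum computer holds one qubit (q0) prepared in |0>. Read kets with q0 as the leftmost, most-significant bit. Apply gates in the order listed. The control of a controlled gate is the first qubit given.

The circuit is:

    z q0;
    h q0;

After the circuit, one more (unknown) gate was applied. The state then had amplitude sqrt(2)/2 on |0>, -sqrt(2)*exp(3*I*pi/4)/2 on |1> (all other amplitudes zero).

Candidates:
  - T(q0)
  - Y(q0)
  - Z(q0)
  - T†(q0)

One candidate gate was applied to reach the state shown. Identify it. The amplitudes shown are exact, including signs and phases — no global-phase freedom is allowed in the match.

It was T†(q0) that produced the state shown.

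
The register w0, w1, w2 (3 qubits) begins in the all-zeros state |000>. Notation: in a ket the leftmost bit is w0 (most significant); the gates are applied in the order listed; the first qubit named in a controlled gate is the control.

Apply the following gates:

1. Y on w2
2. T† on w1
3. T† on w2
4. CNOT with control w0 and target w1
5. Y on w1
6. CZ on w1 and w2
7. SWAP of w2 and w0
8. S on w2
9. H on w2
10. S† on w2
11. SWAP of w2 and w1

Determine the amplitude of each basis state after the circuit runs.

The final amplitudes are -sqrt(2)*exp(3*I*pi/4)/2 on |101>, -sqrt(2)*exp(I*pi/4)/2 on |111>, and 0 on every other basis state.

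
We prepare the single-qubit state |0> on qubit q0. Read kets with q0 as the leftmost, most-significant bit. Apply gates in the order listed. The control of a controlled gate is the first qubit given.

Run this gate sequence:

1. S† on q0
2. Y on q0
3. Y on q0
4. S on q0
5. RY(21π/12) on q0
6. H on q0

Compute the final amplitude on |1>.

The final state's coefficient on |1> equals sqrt(2)*(-sqrt(sqrt(2) + 2) - sqrt(2 - sqrt(2)))/4.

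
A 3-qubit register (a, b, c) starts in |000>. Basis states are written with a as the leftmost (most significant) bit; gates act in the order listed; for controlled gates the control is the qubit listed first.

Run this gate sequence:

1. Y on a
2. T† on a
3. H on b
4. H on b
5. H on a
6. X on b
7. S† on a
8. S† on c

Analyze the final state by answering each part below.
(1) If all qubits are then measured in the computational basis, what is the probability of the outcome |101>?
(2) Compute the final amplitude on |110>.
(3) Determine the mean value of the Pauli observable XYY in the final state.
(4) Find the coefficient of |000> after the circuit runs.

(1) Outcome |101> occurs with probability 0. Key observation: the block from step 3 through step 4 cancels to the identity and can be dropped.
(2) |110> carries amplitude sqrt(2)*exp(3*I*pi/4)/2 in the final state.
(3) The expectation value of XYY is 0.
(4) |000> carries amplitude 0 in the final state.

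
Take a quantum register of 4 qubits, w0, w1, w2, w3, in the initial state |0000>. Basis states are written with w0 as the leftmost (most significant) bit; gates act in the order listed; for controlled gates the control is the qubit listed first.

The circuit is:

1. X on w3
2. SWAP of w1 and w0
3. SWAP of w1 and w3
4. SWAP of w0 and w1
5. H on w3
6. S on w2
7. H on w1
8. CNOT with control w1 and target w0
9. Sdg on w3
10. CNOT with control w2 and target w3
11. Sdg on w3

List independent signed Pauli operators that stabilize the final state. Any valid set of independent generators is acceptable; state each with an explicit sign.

One valid set of independent stabilizer generators is +XXII, -IIIX, -ZZII, +IIZI (any independent generating set of the same group is equally correct).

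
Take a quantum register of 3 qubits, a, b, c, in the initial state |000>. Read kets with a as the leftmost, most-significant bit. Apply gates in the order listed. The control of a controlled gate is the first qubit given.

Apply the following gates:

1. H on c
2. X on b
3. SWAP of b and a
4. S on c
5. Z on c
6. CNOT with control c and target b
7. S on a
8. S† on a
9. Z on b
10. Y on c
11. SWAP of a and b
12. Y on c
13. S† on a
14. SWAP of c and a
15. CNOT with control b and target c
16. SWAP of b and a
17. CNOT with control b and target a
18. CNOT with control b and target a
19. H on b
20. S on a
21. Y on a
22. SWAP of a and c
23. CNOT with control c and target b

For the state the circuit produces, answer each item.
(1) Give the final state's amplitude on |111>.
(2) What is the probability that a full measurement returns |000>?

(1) The amplitude on |111> is 0. Key observation: the block from step 7 through step 8 cancels to the identity and can be dropped.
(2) A full measurement returns |000> with probability 1/4.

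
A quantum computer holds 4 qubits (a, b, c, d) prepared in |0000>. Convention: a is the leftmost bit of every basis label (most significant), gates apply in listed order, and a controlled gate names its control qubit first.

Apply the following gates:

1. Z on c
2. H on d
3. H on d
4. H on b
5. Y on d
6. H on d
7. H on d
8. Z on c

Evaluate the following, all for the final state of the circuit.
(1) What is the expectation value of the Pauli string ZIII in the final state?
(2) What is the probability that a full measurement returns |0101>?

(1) The expectation value of ZIII is 1.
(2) The probability of measuring |0101> is 1/2.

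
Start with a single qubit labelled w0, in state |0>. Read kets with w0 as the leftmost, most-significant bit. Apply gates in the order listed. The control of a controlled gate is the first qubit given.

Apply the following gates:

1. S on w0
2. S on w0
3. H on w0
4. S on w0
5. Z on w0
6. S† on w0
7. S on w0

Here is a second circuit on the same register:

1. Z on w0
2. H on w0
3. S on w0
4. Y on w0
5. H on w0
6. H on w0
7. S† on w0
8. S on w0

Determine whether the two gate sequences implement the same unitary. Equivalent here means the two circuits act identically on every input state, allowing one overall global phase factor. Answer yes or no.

No — the two circuits implement different unitaries, even allowing a global phase.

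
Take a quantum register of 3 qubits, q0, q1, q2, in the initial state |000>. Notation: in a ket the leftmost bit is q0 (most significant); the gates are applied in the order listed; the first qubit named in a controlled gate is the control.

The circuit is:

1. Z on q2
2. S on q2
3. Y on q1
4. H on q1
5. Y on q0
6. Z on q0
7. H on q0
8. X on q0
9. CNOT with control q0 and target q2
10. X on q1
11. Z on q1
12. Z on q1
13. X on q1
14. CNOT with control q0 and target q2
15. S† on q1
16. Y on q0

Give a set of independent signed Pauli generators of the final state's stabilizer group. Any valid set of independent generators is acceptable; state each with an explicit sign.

The final state is stabilized by the group generated by +XII, +IYI, +IIZ; other independent generating sets are equally valid.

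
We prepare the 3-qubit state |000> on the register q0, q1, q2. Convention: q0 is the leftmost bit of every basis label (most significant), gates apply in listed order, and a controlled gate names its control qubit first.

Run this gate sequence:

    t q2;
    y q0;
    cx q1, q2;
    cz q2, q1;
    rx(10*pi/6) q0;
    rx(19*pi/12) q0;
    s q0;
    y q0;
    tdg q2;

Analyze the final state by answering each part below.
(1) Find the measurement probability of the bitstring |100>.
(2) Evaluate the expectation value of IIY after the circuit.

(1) A full measurement returns |100> with probability sqrt(2)/4 + 1/2.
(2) The expectation value of IIY is 0.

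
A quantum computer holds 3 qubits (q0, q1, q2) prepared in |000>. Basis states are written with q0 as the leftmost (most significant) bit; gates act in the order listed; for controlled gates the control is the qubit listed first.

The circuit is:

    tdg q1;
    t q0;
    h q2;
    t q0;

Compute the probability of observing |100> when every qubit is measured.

Outcome |100> occurs with probability 0.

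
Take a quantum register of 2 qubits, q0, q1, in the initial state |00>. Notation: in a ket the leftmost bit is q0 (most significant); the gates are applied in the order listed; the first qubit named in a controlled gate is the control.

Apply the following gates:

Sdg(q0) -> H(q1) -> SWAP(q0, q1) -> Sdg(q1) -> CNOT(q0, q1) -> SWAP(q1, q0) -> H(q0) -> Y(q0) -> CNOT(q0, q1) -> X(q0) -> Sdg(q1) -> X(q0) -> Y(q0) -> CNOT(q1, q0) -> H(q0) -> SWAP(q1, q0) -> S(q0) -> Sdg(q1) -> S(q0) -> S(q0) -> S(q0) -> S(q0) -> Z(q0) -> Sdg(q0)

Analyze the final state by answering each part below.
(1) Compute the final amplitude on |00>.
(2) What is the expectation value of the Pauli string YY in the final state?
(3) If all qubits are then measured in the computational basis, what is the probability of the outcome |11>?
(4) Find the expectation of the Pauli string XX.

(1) The final state's coefficient on |00> equals sqrt(2)/2. Key observation: steps 19-22 multiply out to the identity, so the circuit reduces to the remaining gates.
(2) In the final state, YY has expectation 1.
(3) A full measurement returns |11> with probability 1/2.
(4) The observable XX averages to -1.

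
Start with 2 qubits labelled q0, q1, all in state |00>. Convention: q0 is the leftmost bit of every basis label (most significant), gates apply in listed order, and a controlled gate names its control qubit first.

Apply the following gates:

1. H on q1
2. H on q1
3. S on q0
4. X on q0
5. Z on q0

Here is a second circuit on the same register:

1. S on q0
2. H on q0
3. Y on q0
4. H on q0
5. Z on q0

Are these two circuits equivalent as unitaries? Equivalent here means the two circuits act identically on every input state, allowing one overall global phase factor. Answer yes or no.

No, they are not equivalent — no single phase factor reconciles the two unitaries.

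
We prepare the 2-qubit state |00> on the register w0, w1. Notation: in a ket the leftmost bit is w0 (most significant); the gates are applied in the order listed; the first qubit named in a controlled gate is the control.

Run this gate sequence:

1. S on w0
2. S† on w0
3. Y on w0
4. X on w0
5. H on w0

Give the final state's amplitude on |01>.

The amplitude on |01> is 0. Key observation: steps 1-2 multiply out to the identity, so the circuit reduces to the remaining gates.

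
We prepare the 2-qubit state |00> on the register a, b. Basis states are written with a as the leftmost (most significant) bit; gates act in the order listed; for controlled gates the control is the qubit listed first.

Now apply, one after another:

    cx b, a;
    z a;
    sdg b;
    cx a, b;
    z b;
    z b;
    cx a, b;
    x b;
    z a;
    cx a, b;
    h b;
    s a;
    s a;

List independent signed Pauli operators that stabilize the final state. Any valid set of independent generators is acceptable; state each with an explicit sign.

The stabilizer group can be generated by -IX, +ZI, among other valid generating sets. Key observation: the block from step 4 through step 7 cancels to the identity and can be dropped.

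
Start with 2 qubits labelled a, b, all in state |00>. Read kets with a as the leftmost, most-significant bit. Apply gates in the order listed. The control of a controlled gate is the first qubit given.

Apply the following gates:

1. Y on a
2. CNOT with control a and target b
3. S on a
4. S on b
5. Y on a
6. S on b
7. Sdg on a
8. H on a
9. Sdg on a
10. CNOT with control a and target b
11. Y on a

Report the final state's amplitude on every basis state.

After the circuit, the state carries amplitude sqrt(2)*I/2 on |00>, 0 on |01>, 0 on |10>, sqrt(2)/2 on |11>.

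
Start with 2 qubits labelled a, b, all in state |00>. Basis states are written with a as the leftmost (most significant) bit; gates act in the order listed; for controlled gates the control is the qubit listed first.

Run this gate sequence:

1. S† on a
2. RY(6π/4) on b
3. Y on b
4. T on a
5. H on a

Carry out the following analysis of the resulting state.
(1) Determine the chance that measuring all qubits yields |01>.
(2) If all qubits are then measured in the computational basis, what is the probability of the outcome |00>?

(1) The probability of measuring |01> is 1/4.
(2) A full measurement returns |00> with probability 1/4.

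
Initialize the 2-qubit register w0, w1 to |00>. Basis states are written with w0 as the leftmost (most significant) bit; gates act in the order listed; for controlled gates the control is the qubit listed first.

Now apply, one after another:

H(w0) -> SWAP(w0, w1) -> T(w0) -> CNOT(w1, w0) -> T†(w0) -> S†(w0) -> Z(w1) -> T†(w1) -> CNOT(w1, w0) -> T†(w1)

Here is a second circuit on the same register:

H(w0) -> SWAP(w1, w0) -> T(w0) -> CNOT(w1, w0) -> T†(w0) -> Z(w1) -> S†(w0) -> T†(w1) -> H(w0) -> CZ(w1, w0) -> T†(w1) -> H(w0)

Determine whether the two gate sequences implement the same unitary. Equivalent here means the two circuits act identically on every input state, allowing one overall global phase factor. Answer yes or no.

Yes, they are equivalent — the unitaries differ by at most a global phase.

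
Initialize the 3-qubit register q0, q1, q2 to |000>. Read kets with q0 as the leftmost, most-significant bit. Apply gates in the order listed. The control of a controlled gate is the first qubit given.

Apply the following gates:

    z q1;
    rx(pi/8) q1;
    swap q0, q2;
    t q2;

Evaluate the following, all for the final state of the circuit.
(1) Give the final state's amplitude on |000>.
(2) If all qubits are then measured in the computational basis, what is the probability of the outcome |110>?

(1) The final state's coefficient on |000> equals cos(pi/16).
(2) A full measurement returns |110> with probability 0.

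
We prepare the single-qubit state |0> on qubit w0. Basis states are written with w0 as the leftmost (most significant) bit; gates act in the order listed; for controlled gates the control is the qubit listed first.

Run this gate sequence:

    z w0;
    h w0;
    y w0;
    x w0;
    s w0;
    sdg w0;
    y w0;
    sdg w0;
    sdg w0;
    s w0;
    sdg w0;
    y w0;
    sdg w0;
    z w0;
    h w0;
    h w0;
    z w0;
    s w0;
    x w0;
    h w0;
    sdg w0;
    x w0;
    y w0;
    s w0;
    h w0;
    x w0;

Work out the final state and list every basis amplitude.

After the circuit, the state carries amplitude -sqrt(2)/2 on |0>, -sqrt(2)/2 on |1>. Key observation: gates 10-11 undo each other exactly, leaving only the rest of the circuit to track.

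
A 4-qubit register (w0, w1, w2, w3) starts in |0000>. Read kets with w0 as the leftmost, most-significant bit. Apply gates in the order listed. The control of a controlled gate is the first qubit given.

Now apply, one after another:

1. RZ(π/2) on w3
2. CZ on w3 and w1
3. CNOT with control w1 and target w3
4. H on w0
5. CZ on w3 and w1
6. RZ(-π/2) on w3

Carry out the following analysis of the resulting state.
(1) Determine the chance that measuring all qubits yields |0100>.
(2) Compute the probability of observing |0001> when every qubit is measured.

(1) A full measurement returns |0100> with probability 0.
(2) Outcome |0001> occurs with probability 0.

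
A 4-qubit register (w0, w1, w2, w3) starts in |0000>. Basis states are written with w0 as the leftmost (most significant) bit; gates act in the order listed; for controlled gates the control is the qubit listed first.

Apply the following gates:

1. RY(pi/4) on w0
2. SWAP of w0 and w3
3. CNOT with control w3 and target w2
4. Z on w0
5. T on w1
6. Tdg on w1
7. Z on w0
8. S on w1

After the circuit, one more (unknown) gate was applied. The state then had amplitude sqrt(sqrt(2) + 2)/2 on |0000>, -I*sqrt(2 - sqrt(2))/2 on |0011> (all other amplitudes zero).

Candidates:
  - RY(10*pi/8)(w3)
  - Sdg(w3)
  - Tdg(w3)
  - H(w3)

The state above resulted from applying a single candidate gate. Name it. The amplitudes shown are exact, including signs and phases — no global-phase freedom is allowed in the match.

The unique candidate consistent with the amplitudes is Sdg(w3). Key observation: gates 4-7 undo each other exactly, leaving only the rest of the circuit to track.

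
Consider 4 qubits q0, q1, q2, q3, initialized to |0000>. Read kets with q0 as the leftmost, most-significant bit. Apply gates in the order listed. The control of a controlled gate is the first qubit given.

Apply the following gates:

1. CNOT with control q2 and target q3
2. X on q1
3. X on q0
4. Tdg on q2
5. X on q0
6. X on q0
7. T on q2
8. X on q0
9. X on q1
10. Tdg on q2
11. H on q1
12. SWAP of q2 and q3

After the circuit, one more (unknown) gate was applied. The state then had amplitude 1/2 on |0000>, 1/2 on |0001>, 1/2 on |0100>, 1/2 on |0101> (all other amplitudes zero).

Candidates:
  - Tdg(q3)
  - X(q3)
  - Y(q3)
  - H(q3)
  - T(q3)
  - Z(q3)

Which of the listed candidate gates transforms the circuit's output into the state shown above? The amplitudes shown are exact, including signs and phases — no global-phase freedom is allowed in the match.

The unique candidate consistent with the amplitudes is H(q3). Key observation: steps 2-9 multiply out to the identity, so the circuit reduces to the remaining gates.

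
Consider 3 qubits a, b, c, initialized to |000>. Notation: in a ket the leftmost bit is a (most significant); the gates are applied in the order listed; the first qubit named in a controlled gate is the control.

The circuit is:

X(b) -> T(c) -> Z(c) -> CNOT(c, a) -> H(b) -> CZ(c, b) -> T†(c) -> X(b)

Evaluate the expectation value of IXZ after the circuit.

The observable IXZ averages to -1.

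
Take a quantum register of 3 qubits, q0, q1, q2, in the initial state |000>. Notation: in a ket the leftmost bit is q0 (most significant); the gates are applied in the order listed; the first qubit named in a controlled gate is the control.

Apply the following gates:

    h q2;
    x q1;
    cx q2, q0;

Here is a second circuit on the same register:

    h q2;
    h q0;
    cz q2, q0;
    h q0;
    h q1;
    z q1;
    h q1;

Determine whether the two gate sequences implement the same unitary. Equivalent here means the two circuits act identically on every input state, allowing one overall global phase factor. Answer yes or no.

Yes, they are equivalent — the unitaries differ by at most a global phase.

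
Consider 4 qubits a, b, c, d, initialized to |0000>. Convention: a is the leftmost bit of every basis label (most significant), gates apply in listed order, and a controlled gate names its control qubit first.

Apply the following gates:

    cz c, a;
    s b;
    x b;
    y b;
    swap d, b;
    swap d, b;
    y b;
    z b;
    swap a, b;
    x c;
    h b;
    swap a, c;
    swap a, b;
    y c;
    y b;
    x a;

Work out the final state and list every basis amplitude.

After the circuit, the state carries amplitude sqrt(2)/2 on |0000>, sqrt(2)/2 on |1000>, and 0 on every other basis state. Key observation: gates 4-7 undo each other exactly, leaving only the rest of the circuit to track.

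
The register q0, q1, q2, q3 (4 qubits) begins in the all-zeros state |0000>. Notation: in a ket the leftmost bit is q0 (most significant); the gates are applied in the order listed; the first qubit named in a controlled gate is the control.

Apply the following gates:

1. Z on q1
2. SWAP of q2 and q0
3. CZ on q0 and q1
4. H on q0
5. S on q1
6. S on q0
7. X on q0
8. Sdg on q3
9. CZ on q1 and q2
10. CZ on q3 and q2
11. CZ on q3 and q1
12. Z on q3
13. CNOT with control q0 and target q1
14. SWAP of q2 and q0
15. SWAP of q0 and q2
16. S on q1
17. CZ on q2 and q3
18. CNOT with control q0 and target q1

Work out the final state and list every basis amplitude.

The final amplitudes are sqrt(2)*I/2 on |0000>, sqrt(2)*I/2 on |1000>, and 0 on every other basis state.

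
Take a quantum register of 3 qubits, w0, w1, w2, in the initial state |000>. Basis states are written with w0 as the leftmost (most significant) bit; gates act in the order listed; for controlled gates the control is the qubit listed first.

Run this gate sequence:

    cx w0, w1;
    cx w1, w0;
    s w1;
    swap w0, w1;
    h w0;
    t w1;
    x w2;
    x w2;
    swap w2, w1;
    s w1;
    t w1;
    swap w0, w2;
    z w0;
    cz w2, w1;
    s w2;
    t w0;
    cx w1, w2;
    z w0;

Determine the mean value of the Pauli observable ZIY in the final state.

In the final state, ZIY has expectation 1.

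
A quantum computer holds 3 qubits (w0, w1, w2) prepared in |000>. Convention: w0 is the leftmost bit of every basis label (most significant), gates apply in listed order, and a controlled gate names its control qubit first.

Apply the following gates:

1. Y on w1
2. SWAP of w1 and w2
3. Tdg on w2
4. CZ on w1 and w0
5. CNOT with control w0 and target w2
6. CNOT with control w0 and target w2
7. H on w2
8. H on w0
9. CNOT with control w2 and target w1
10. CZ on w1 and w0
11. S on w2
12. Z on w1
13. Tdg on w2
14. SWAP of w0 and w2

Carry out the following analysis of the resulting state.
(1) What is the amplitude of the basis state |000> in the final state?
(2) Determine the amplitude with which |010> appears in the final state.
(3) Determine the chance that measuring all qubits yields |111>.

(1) The amplitude on |000> is exp(I*pi/4)/2.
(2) The final state's coefficient on |010> equals 0.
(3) The probability of measuring |111> is 1/4.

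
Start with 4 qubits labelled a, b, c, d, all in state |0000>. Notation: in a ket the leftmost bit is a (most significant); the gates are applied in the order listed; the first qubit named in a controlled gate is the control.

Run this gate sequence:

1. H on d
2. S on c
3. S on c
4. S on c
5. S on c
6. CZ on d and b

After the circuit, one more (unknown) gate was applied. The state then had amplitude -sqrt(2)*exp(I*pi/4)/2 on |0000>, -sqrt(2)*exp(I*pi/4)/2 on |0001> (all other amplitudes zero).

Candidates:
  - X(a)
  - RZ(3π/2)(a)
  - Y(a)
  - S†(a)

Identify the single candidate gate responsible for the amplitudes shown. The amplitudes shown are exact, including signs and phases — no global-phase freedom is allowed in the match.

It was RZ(3π/2)(a) that produced the state shown. Key observation: the block from step 2 through step 5 cancels to the identity and can be dropped.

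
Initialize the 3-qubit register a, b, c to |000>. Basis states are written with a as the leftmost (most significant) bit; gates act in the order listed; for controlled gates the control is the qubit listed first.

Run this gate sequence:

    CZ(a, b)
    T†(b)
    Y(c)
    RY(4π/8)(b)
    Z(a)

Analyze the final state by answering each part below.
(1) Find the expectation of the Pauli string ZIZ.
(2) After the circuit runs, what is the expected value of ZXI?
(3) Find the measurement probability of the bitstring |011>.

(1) The observable ZIZ averages to -1.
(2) The expectation value of ZXI is 1.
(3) Outcome |011> occurs with probability 1/2.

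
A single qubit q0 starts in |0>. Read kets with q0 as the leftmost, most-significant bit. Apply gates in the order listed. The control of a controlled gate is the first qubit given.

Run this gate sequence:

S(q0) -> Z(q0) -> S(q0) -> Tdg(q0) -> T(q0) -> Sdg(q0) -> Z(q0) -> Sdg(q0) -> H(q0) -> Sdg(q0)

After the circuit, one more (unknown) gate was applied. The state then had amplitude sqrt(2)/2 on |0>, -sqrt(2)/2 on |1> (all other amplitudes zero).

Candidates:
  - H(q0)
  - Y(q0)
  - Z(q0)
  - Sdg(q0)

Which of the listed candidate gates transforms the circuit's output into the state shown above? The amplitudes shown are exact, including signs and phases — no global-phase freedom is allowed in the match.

It was Sdg(q0) that produced the state shown. Key observation: steps 2-7 multiply out to the identity, so the circuit reduces to the remaining gates.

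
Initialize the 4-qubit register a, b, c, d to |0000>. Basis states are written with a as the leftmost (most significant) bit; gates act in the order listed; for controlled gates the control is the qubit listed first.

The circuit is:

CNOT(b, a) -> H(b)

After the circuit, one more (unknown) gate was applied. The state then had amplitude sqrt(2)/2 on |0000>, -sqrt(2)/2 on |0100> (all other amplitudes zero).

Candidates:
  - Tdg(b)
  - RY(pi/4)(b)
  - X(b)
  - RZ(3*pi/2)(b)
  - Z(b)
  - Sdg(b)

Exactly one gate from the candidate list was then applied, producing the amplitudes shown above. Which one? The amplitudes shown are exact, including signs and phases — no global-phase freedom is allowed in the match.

The applied gate was Z(b).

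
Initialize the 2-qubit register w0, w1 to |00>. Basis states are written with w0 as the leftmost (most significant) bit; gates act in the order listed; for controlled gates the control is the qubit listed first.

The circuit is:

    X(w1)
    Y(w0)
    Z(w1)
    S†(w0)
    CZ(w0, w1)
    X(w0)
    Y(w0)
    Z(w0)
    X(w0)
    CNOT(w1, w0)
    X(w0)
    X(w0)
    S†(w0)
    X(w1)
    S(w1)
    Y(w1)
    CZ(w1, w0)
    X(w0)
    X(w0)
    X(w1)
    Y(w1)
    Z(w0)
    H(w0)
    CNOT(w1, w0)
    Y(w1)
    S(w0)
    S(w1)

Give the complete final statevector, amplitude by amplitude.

The final amplitudes are sqrt(2)*I/2 on |00>, 0 on |01>, sqrt(2)/2 on |10>, 0 on |11>. Key observation: gates 11-12 undo each other exactly, leaving only the rest of the circuit to track.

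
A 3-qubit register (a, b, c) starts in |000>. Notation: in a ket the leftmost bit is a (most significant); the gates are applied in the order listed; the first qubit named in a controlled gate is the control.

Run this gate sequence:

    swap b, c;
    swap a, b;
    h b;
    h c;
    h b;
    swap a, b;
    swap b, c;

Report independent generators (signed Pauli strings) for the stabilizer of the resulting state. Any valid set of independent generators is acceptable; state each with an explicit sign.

The stabilizer group can be generated by +IXI, +ZII, +IIZ, among other valid generating sets.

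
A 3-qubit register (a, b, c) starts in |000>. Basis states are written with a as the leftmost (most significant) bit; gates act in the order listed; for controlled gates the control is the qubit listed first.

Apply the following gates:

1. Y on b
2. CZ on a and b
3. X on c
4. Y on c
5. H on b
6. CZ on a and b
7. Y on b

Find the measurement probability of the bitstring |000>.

A full measurement returns |000> with probability 1/2.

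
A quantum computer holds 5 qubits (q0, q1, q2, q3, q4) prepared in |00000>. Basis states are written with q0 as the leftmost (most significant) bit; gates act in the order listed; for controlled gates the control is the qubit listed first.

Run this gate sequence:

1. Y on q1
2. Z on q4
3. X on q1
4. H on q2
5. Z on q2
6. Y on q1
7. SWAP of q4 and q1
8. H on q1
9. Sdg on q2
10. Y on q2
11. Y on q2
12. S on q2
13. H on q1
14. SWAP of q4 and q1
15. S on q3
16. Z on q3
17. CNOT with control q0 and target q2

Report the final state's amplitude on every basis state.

After the circuit, the state carries amplitude -sqrt(2)/2 on |01000>, sqrt(2)/2 on |01100>, and 0 on every other basis state. Key observation: gates 7-14 undo each other exactly, leaving only the rest of the circuit to track.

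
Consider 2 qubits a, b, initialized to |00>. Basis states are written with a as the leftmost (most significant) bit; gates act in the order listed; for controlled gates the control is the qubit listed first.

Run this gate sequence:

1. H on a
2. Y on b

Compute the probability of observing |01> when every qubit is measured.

The probability of measuring |01> is 1/2.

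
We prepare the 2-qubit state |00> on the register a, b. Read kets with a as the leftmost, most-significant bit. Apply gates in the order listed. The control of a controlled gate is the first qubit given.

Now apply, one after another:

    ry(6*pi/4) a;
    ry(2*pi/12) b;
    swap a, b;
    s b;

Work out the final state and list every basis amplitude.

After the circuit, the state carries amplitude -sqrt(3)/4 - 1/4 on |00>, I*(1 + sqrt(3))/4 on |01>, 1/4 - sqrt(3)/4 on |10>, I*(-1 + sqrt(3))/4 on |11>.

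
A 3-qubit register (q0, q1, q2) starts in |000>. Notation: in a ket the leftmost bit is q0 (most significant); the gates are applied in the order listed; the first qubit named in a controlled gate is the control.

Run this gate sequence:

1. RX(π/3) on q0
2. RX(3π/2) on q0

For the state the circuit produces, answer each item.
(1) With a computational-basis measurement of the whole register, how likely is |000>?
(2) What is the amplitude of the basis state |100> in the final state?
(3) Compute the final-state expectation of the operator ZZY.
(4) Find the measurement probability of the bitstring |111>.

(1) A full measurement returns |000> with probability sqrt(3)/4 + 1/2.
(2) The amplitude on |100> is I*(-sqrt(6) + sqrt(2))/4.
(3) The expectation value of ZZY is 0.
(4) Outcome |111> occurs with probability 0.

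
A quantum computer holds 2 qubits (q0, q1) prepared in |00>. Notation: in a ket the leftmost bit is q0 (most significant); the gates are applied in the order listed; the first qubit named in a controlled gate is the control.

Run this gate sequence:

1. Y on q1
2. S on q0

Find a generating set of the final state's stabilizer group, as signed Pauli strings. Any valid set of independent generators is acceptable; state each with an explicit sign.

The stabilizer group can be generated by +ZI, -IZ, among other valid generating sets.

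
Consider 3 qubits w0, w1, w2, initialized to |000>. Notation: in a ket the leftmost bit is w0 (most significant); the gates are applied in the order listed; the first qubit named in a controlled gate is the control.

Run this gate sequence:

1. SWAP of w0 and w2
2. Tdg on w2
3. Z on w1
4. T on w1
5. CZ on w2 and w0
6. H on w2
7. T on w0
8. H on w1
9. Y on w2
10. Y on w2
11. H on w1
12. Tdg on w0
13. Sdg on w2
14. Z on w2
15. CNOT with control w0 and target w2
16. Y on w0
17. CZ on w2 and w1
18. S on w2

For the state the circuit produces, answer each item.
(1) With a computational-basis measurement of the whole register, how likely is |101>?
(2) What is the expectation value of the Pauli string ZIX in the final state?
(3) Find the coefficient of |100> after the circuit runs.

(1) The probability of measuring |101> is 1/2. Key observation: steps 7-12 multiply out to the identity, so the circuit reduces to the remaining gates.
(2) In the final state, ZIX has expectation 1.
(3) The final state's coefficient on |100> equals sqrt(2)*I/2.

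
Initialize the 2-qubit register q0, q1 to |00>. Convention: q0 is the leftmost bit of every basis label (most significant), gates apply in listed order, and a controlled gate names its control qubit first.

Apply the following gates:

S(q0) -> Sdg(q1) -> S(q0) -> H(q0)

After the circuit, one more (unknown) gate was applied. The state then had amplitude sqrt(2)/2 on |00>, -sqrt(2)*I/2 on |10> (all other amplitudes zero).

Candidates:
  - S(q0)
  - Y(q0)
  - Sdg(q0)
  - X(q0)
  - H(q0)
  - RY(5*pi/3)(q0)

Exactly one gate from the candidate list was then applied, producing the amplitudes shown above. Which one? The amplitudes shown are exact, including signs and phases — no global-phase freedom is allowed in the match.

The unique candidate consistent with the amplitudes is Sdg(q0).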